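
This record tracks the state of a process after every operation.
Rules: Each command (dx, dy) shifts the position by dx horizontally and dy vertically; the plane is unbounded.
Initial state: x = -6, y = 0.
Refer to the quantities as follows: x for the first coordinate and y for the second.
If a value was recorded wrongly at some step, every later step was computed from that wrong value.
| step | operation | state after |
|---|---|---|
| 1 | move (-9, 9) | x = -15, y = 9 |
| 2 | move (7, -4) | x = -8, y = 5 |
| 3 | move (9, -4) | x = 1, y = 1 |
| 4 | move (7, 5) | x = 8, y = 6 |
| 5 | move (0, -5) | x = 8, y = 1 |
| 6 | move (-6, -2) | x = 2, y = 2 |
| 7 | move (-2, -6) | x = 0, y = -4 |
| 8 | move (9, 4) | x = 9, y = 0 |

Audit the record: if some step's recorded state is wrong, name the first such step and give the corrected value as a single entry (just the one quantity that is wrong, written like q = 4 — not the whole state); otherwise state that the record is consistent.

step 6, y = -1

Recomputing the run from the initial state:
step 1: x = -15, y = 9
step 2: x = -8, y = 5
step 3: x = 1, y = 1
step 4: x = 8, y = 6
step 5: x = 8, y = 1
step 6: x = 2, y = -1
step 7: x = 0, y = -7
step 8: x = 9, y = -3
The first disagreement with the record is at step 6, where the value should be y = -1.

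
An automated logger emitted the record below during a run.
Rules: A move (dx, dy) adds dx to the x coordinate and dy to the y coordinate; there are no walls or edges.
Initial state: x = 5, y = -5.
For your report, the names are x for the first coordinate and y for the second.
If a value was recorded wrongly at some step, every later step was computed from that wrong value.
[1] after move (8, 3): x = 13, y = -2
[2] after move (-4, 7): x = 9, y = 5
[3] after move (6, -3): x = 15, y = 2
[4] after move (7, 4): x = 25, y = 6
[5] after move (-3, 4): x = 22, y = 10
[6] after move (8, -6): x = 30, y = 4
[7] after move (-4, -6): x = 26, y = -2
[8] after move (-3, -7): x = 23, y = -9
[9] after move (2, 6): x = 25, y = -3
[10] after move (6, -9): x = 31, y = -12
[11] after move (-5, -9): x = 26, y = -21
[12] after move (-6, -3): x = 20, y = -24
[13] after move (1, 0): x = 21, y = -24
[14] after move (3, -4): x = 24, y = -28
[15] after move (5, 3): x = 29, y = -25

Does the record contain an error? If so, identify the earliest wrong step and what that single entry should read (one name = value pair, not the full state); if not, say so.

step 4, x = 22

Recomputing the run from the initial state:
step 1: x = 13, y = -2
step 2: x = 9, y = 5
step 3: x = 15, y = 2
step 4: x = 22, y = 6
step 5: x = 19, y = 10
step 6: x = 27, y = 4
step 7: x = 23, y = -2
step 8: x = 20, y = -9
step 9: x = 22, y = -3
step 10: x = 28, y = -12
step 11: x = 23, y = -21
step 12: x = 17, y = -24
step 13: x = 18, y = -24
step 14: x = 21, y = -28
step 15: x = 26, y = -25
The first disagreement with the record is at step 4, where the value should be x = 22.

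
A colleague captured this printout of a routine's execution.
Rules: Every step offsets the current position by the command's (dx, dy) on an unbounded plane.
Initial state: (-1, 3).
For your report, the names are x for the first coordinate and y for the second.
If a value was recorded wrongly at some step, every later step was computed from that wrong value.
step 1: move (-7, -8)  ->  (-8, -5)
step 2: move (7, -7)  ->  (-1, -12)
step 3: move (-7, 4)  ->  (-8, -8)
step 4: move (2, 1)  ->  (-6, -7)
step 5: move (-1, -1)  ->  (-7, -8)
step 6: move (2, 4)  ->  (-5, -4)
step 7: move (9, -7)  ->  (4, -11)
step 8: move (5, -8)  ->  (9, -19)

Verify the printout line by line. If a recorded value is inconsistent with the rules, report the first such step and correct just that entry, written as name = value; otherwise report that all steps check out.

step 1: x = -1 + (-7) = -8, y = 3 + (-8) = -5 -> confirmed correct
step 2: x = -8 + (7) = -1, y = -5 + (-7) = -12 -> agrees with the printout
step 3: x = -1 + (-7) = -8, y = -12 + (4) = -8 -> exactly as logged
step 4: x = -8 + (2) = -6, y = -8 + (1) = -7 -> checks out
step 5: x = -6 + (-1) = -7, y = -7 + (-1) = -8 -> consistent with the printout
step 6: x = -7 + (2) = -5, y = -8 + (4) = -4 -> consistent with the printout
step 7: x = -5 + (9) = 4, y = -4 + (-7) = -11 -> matches
step 8: x = 4 + (5) = 9, y = -11 + (-8) = -19 -> exactly as logged
Each recorded entry agrees with the recomputation.

no error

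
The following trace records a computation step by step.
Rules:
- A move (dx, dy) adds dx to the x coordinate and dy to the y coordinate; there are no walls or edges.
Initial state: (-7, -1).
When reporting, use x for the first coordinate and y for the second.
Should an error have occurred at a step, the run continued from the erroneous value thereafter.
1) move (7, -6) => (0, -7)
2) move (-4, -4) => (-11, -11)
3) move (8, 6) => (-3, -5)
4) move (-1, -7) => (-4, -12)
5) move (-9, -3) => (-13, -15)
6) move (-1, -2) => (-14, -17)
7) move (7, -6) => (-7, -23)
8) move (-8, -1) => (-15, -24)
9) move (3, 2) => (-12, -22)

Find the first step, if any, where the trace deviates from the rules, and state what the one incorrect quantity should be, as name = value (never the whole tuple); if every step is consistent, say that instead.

step 1: x = -7 + (7) = 0, y = -1 + (-6) = -7 -> consistent with the trace
step 2: x = 0 + (-4) = -4, y = -7 + (-4) = -11 -> the trace disagrees here
So the first discrepancy is step 2, where the right value is x = -4.

step 2, x = -4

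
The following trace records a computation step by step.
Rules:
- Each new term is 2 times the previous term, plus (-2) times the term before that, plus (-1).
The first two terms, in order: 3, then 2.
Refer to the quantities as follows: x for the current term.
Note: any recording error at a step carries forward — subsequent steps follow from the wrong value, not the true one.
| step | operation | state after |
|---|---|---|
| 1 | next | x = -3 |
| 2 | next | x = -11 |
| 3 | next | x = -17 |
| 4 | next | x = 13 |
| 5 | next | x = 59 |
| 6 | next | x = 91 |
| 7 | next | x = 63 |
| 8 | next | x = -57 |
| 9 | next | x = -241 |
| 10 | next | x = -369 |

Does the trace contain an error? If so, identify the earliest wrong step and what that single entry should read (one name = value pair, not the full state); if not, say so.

step 4, x = -13

Step 1: x = 2*(2) + (-2)*(3) + (-1) = -3 — same as recorded.
Step 2: x = 2*(-3) + (-2)*(2) + (-1) = -11 — same as recorded.
Step 3: x = 2*(-11) + (-2)*(-3) + (-1) = -17 — consistent with the trace.
Step 4: x = 2*(-17) + (-2)*(-11) + (-1) = -13 — first mismatch against the trace.
First incorrect step: 4; the correct value is x = -13.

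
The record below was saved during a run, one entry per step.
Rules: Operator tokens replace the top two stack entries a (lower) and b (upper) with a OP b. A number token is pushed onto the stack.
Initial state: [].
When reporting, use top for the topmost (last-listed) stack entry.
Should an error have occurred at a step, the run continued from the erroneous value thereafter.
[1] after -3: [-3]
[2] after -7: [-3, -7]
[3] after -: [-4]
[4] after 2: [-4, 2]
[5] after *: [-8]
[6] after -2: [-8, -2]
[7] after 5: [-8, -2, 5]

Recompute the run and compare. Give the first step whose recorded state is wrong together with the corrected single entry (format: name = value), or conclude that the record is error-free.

1. push -3: top = -3 (in agreement)
2. push -7: top = -7 (verified)
3. -3 - -7 = 4 (the entry is off here)
The earliest wrong entry is at step 3: it should read top = 4.

step 3, top = 4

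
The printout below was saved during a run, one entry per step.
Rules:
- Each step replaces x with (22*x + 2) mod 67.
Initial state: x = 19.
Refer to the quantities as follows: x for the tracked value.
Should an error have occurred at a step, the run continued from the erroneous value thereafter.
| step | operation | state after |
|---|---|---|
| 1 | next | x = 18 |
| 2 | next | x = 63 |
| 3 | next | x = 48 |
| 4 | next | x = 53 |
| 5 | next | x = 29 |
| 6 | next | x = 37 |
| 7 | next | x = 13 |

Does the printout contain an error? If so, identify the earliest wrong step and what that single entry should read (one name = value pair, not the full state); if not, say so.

step 7, x = 12

Recomputing the run from the initial state:
step 1: x = 18
step 2: x = 63
step 3: x = 48
step 4: x = 53
step 5: x = 29
step 6: x = 37
step 7: x = 12
The first disagreement with the printout is at step 7, where the value should be x = 12.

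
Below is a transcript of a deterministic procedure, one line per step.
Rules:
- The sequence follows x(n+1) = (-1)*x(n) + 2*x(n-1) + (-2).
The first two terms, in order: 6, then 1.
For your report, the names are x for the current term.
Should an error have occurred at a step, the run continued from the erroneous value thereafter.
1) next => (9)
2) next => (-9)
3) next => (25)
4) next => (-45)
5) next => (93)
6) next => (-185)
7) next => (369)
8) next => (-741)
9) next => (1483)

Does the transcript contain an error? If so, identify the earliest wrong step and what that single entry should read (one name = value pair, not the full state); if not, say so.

1. x = -1*(1) + (2)*(6) + (-2) = 9 (in agreement)
2. x = -1*(9) + (2)*(1) + (-2) = -9 (verified)
3. x = -1*(-9) + (2)*(9) + (-2) = 25 (verified)
4. x = -1*(25) + (2)*(-9) + (-2) = -45 (verified)
5. x = -1*(-45) + (2)*(25) + (-2) = 93 (agrees with the transcript)
6. x = -1*(93) + (2)*(-45) + (-2) = -185 (in agreement)
7. x = -1*(-185) + (2)*(93) + (-2) = 369 (exactly as logged)
8. x = -1*(369) + (2)*(-185) + (-2) = -741 (verified)
9. x = -1*(-741) + (2)*(369) + (-2) = 1477 (a discrepancy with the transcript)
First deviation found at step 9; the corrected entry is x = 1477.

step 9, x = 1477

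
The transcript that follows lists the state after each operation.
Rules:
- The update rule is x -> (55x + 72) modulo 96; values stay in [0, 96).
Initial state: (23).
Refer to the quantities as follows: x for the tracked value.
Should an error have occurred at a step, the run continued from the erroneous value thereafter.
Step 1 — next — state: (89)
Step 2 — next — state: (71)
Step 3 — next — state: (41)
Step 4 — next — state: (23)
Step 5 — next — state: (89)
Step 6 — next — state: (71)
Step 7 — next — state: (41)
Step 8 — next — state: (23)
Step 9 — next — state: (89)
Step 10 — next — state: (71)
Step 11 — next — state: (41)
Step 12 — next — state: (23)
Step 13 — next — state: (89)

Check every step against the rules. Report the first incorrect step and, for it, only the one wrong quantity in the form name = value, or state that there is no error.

Recomputing the run from the initial state:
step 1: x = 89
step 2: x = 71
step 3: x = 41
step 4: x = 23
step 5: x = 89
step 6: x = 71
step 7: x = 41
step 8: x = 23
step 9: x = 89
step 10: x = 71
step 11: x = 41
step 12: x = 23
step 13: x = 89
This matches the transcript at every step.

no error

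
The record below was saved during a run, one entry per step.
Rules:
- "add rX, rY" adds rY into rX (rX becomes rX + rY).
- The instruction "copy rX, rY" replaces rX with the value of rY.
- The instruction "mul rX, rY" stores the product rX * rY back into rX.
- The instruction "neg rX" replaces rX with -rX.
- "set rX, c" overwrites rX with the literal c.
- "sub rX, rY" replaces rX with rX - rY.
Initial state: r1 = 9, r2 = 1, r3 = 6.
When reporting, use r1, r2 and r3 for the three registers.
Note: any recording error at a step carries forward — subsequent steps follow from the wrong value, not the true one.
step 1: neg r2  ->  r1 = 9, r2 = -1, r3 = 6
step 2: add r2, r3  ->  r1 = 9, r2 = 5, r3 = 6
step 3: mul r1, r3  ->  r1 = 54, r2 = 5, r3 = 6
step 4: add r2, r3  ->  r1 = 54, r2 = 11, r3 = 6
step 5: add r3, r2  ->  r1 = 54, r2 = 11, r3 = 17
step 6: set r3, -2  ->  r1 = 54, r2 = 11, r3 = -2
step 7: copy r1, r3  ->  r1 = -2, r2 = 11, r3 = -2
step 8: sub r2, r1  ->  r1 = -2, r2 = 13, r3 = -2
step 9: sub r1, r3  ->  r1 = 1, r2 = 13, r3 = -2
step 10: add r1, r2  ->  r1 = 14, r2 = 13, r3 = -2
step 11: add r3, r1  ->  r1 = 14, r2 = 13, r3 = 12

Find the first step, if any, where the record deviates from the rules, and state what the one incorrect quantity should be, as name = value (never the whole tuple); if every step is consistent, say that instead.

Recomputing the run from the initial state:
step 1: r1 = 9, r2 = -1, r3 = 6
step 2: r1 = 9, r2 = 5, r3 = 6
step 3: r1 = 54, r2 = 5, r3 = 6
step 4: r1 = 54, r2 = 11, r3 = 6
step 5: r1 = 54, r2 = 11, r3 = 17
step 6: r1 = 54, r2 = 11, r3 = -2
step 7: r1 = -2, r2 = 11, r3 = -2
step 8: r1 = -2, r2 = 13, r3 = -2
step 9: r1 = 0, r2 = 13, r3 = -2
step 10: r1 = 13, r2 = 13, r3 = -2
step 11: r1 = 13, r2 = 13, r3 = 11
The first disagreement with the record is at step 9, where the value should be r1 = 0.

step 9, r1 = 0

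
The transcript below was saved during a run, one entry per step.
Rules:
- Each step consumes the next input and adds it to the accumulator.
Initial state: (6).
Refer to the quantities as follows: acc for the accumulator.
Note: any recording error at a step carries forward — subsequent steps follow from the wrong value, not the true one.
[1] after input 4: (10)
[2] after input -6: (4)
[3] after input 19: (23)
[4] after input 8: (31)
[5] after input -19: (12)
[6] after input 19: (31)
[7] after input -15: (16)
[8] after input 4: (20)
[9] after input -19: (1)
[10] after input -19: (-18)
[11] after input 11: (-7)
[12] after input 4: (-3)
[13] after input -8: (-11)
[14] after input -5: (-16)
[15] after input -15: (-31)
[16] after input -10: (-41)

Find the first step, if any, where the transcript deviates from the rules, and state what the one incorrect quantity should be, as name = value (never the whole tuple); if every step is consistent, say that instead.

step 1: acc = 6 + 4 = 10 -> exactly as logged
step 2: acc = 10 + -6 = 4 -> no discrepancy
step 3: acc = 4 + 19 = 23 -> verified
step 4: acc = 23 + 8 = 31 -> matches
step 5: acc = 31 + -19 = 12 -> checks out
step 6: acc = 12 + 19 = 31 -> same as recorded
step 7: acc = 31 + -15 = 16 -> checks out
step 8: acc = 16 + 4 = 20 -> confirmed correct
step 9: acc = 20 + -19 = 1 -> agrees with the transcript
step 10: acc = 1 + -19 = -18 -> verified
step 11: acc = -18 + 11 = -7 -> no discrepancy
step 12: acc = -7 + 4 = -3 -> same as recorded
step 13: acc = -3 + -8 = -11 -> consistent with the transcript
step 14: acc = -11 + -5 = -16 -> no discrepancy
step 15: acc = -16 + -15 = -31 -> matches
step 16: acc = -31 + -10 = -41 -> verified
All entries verified; no error found.

no error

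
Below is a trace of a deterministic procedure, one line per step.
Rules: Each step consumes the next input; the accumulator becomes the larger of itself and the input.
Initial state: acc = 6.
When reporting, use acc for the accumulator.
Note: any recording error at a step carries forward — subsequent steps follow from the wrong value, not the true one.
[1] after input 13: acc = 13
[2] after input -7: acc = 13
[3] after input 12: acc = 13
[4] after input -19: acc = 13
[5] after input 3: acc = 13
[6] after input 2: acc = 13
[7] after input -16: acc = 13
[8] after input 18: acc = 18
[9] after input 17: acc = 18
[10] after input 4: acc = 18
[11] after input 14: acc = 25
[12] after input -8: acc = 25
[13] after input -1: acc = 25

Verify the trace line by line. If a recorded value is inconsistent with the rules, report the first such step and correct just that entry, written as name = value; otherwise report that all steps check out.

step 1: acc = max(6, 13) = 13 -> agrees with the trace
step 2: acc = max(13, -7) = 13 -> no discrepancy
step 3: acc = max(13, 12) = 13 -> verified
step 4: acc = max(13, -19) = 13 -> verified
step 5: acc = max(13, 3) = 13 -> no discrepancy
step 6: acc = max(13, 2) = 13 -> matches
step 7: acc = max(13, -16) = 13 -> same as recorded
step 8: acc = max(13, 18) = 18 -> matches
step 9: acc = max(18, 17) = 18 -> matches
step 10: acc = max(18, 4) = 18 -> in agreement
step 11: acc = max(18, 14) = 18 -> this is not what the trace shows
The audit stops at step 11: the recorded entry is wrong and should be acc = 18.

step 11, acc = 18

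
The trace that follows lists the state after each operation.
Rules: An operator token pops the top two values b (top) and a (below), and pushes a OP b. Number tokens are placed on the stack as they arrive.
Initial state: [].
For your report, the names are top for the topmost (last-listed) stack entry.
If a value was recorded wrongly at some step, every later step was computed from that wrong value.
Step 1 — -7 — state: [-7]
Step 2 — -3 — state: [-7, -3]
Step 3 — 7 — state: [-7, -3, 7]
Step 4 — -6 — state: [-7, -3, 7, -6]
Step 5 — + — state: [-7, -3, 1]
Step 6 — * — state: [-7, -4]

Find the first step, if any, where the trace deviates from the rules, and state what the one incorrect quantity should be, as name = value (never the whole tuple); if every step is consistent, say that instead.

step 6, top = -3

1. push -7: top = -7 (in agreement)
2. push -3: top = -3 (checks out)
3. push 7: top = 7 (exactly as logged)
4. push -6: top = -6 (no discrepancy)
5. 7 + -6 = 1 (checks out)
6. -3 * 1 = -3 (the trace has a different value)
So the first discrepancy is step 6, where the right value is top = -3.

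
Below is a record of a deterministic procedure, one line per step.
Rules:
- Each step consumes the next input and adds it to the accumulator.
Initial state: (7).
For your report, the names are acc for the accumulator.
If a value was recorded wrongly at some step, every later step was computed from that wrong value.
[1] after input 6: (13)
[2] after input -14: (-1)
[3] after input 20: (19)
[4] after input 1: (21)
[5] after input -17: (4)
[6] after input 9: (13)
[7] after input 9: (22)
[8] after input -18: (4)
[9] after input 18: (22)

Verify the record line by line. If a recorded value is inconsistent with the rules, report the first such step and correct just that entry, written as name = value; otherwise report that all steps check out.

step 4, acc = 20

step 1: acc = 7 + 6 = 13 -> confirmed correct
step 2: acc = 13 + -14 = -1 -> confirmed correct
step 3: acc = -1 + 20 = 19 -> agrees with the record
step 4: acc = 19 + 1 = 20 -> a discrepancy with the record
So the first discrepancy is step 4, where the right value is acc = 20.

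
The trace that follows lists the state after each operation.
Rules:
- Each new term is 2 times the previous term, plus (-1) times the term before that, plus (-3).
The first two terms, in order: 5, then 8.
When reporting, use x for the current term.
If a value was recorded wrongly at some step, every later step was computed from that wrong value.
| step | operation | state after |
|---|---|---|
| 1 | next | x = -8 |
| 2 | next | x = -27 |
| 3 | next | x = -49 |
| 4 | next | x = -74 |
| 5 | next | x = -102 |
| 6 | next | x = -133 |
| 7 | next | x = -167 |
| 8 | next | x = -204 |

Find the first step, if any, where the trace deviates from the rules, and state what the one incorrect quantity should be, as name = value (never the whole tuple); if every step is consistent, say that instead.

Recomputing the run from the initial state:
step 1: x = 8
step 2: x = 5
step 3: x = -1
step 4: x = -10
step 5: x = -22
step 6: x = -37
step 7: x = -55
step 8: x = -76
The first disagreement with the trace is at step 1, where the value should be x = 8.

step 1, x = 8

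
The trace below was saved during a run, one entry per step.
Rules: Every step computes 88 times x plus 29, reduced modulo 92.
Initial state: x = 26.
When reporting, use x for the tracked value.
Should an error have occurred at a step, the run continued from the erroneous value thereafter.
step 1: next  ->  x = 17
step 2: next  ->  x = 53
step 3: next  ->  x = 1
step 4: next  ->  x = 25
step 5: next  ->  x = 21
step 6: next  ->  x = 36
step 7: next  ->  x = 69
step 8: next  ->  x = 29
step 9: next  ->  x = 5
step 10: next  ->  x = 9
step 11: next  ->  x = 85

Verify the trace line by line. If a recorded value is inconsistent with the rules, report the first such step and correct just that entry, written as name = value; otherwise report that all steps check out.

step 1: x = (88*26 + 29) mod 92 = 17 -> in agreement
step 2: x = (88*17 + 29) mod 92 = 53 -> exactly as logged
step 3: x = (88*53 + 29) mod 92 = 1 -> in agreement
step 4: x = (88*1 + 29) mod 92 = 25 -> matches
step 5: x = (88*25 + 29) mod 92 = 21 -> same as recorded
step 6: x = (88*21 + 29) mod 92 = 37 -> not what was recorded
The audit stops at step 6: the recorded entry is wrong and should be x = 37.

step 6, x = 37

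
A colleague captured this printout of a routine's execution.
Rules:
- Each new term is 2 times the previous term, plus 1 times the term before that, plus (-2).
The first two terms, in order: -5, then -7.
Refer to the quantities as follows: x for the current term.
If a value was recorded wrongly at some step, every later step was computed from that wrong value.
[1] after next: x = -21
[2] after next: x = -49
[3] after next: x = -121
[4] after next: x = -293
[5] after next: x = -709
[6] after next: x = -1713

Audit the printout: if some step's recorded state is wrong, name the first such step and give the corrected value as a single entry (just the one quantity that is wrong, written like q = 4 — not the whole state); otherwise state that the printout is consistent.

step 1: x = 2*(-7) + (1)*(-5) + (-2) = -21 -> verified
step 2: x = 2*(-21) + (1)*(-7) + (-2) = -51 -> first mismatch against the printout
Conclusion: step 2 carries the first error; the entry should be x = -51.

step 2, x = -51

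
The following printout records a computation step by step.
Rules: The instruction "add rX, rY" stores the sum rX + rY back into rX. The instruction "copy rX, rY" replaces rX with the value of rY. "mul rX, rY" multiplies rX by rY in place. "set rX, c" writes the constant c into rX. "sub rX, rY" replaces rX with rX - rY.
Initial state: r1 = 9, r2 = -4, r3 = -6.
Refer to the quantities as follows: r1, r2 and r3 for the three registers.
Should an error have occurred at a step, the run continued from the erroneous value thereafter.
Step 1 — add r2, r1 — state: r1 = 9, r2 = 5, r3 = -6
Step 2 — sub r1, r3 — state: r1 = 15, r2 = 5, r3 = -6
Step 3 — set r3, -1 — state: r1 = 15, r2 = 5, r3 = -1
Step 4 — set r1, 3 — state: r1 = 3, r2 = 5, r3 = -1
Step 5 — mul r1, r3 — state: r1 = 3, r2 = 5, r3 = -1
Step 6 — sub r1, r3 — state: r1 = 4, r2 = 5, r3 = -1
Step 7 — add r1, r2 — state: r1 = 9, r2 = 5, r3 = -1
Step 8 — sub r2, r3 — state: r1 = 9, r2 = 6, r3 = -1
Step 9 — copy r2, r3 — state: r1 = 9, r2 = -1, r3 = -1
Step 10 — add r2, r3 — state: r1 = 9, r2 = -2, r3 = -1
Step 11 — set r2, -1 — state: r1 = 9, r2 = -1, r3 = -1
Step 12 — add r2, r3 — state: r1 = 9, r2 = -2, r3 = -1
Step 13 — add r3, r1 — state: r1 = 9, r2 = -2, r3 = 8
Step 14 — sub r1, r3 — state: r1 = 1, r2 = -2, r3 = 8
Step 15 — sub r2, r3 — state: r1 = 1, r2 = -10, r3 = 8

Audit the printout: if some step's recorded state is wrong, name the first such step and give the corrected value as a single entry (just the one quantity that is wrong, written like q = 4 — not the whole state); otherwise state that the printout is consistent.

Step 1: r2 = -4 + 9 = 5 — confirmed correct.
Step 2: r1 = 9 - -6 = 15 — in agreement.
Step 3: r3 = -1 — matches.
Step 4: r1 = 3 — exactly as logged.
Step 5: r1 = 3 * -1 = -3 — the printout has a different value.
First incorrect step: 5; the correct value is r1 = -3.

step 5, r1 = -3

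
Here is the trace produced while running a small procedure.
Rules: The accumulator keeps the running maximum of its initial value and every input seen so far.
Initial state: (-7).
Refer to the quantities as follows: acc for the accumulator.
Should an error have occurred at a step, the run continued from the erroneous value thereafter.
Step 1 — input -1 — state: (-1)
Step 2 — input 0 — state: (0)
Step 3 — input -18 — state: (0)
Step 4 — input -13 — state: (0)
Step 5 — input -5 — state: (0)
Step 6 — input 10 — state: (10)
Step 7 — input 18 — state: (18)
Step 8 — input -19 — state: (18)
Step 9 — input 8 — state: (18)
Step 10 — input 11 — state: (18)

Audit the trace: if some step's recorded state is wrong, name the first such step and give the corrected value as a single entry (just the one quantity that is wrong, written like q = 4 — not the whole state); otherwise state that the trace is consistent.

step 1: acc = max(-7, -1) = -1 -> exactly as logged
step 2: acc = max(-1, 0) = 0 -> confirmed correct
step 3: acc = max(0, -18) = 0 -> consistent with the trace
step 4: acc = max(0, -13) = 0 -> no discrepancy
step 5: acc = max(0, -5) = 0 -> verified
step 6: acc = max(0, 10) = 10 -> confirmed correct
step 7: acc = max(10, 18) = 18 -> consistent with the trace
step 8: acc = max(18, -19) = 18 -> verified
step 9: acc = max(18, 8) = 18 -> confirmed correct
step 10: acc = max(18, 11) = 18 -> verified
Each recorded entry agrees with the recomputation.

no error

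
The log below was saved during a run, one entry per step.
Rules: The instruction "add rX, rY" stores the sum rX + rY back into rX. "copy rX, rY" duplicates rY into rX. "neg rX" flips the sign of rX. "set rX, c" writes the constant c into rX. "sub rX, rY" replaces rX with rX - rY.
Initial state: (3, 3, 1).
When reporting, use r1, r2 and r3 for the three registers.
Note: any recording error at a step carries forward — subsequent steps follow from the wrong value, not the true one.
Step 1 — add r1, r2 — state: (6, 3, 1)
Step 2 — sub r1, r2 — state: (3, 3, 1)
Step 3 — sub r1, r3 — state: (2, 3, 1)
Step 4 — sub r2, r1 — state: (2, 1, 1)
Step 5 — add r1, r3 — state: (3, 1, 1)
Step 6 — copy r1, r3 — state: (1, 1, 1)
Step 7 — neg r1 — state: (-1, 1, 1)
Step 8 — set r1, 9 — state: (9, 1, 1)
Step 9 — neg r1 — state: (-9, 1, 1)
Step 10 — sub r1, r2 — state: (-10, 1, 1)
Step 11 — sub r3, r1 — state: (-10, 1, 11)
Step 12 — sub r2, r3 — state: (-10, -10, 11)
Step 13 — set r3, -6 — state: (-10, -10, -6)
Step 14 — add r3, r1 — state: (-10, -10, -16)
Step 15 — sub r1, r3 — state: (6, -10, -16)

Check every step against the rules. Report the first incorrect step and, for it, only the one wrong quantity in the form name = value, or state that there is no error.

no error

step 1: r1 = 3 + 3 = 6 -> exactly as logged
step 2: r1 = 6 - 3 = 3 -> confirmed correct
step 3: r1 = 3 - 1 = 2 -> in agreement
step 4: r2 = 3 - 2 = 1 -> no discrepancy
step 5: r1 = 2 + 1 = 3 -> consistent with the log
step 6: r1 = 1 -> in agreement
step 7: r1 = -(1) = -1 -> exactly as logged
step 8: r1 = 9 -> same as recorded
step 9: r1 = -(9) = -9 -> agrees with the log
step 10: r1 = -9 - 1 = -10 -> in agreement
step 11: r3 = 1 - -10 = 11 -> consistent with the log
step 12: r2 = 1 - 11 = -10 -> no discrepancy
step 13: r3 = -6 -> verified
step 14: r3 = -6 + -10 = -16 -> exactly as logged
step 15: r1 = -10 - -16 = 6 -> consistent with the log
Every step is consistent.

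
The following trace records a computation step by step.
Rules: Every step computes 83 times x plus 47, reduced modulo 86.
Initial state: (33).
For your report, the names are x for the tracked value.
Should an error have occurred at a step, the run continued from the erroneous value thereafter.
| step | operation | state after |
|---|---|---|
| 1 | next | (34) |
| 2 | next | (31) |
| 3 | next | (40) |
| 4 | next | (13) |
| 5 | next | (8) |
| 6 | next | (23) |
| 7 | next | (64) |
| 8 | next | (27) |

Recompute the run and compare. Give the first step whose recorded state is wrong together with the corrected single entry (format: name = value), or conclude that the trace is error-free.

no error

Recomputing the run from the initial state:
step 1: x = 34
step 2: x = 31
step 3: x = 40
step 4: x = 13
step 5: x = 8
step 6: x = 23
step 7: x = 64
step 8: x = 27
This matches the trace at every step.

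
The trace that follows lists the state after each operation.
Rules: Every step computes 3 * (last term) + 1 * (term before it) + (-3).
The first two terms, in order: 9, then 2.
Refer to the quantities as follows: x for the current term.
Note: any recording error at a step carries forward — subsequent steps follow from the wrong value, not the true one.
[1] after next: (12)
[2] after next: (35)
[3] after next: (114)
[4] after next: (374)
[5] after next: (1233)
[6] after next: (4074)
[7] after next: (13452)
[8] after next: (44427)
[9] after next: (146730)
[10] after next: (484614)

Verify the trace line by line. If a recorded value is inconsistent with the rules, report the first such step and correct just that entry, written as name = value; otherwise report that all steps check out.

step 6, x = 4070

Step 1: x = 3*(2) + (1)*(9) + (-3) = 12 — same as recorded.
Step 2: x = 3*(12) + (1)*(2) + (-3) = 35 — no discrepancy.
Step 3: x = 3*(35) + (1)*(12) + (-3) = 114 — confirmed correct.
Step 4: x = 3*(114) + (1)*(35) + (-3) = 374 — agrees with the trace.
Step 5: x = 3*(374) + (1)*(114) + (-3) = 1233 — checks out.
Step 6: x = 3*(1233) + (1)*(374) + (-3) = 4070 — this is not what the trace shows.
First incorrect step: 6; the correct value is x = 4070.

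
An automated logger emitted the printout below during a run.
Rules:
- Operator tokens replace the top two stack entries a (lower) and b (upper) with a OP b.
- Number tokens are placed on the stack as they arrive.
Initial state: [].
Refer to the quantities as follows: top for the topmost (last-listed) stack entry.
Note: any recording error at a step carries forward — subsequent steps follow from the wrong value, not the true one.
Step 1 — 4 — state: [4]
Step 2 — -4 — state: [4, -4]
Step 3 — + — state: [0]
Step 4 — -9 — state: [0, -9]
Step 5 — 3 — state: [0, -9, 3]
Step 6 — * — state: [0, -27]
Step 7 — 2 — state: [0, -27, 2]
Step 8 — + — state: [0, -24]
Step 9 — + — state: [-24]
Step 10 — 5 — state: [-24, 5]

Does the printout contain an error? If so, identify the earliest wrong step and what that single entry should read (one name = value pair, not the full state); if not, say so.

step 8, top = -25

step 1: push 4: top = 4 -> in agreement
step 2: push -4: top = -4 -> confirmed correct
step 3: 4 + -4 = 0 -> verified
step 4: push -9: top = -9 -> agrees with the printout
step 5: push 3: top = 3 -> no discrepancy
step 6: -9 * 3 = -27 -> checks out
step 7: push 2: top = 2 -> exactly as logged
step 8: -27 + 2 = -25 -> the printout disagrees here
The audit stops at step 8: the recorded entry is wrong and should be top = -25.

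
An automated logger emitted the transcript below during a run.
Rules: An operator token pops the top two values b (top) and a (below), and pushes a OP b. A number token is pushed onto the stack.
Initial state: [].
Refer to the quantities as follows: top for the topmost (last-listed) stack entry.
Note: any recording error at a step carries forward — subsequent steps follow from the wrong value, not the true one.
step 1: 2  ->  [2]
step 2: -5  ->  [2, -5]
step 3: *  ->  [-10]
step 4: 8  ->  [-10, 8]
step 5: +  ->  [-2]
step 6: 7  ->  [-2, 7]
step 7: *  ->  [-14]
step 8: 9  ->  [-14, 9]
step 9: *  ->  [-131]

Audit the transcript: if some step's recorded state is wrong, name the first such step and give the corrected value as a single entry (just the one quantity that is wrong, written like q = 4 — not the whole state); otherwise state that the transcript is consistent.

step 9, top = -126

1. push 2: top = 2 (agrees with the transcript)
2. push -5: top = -5 (matches)
3. 2 * -5 = -10 (matches)
4. push 8: top = 8 (verified)
5. -10 + 8 = -2 (confirmed correct)
6. push 7: top = 7 (in agreement)
7. -2 * 7 = -14 (no discrepancy)
8. push 9: top = 9 (matches)
9. -14 * 9 = -126 (a discrepancy with the transcript)
The audit stops at step 9: the recorded entry is wrong and should be top = -126.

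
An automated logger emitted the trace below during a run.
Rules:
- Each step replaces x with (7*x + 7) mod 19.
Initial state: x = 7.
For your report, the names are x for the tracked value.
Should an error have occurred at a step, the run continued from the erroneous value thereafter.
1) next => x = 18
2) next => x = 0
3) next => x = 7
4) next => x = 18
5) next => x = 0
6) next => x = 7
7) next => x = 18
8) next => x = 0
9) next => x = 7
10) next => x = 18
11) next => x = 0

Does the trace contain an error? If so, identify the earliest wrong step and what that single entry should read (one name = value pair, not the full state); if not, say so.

no error

1. x = (7*7 + 7) mod 19 = 18 (matches)
2. x = (7*18 + 7) mod 19 = 0 (in agreement)
3. x = (7*0 + 7) mod 19 = 7 (agrees with the trace)
4. x = (7*7 + 7) mod 19 = 18 (checks out)
5. x = (7*18 + 7) mod 19 = 0 (agrees with the trace)
6. x = (7*0 + 7) mod 19 = 7 (exactly as logged)
7. x = (7*7 + 7) mod 19 = 18 (exactly as logged)
8. x = (7*18 + 7) mod 19 = 0 (same as recorded)
9. x = (7*0 + 7) mod 19 = 7 (no discrepancy)
10. x = (7*7 + 7) mod 19 = 18 (confirmed correct)
11. x = (7*18 + 7) mod 19 = 0 (no discrepancy)
Each recorded entry agrees with the recomputation.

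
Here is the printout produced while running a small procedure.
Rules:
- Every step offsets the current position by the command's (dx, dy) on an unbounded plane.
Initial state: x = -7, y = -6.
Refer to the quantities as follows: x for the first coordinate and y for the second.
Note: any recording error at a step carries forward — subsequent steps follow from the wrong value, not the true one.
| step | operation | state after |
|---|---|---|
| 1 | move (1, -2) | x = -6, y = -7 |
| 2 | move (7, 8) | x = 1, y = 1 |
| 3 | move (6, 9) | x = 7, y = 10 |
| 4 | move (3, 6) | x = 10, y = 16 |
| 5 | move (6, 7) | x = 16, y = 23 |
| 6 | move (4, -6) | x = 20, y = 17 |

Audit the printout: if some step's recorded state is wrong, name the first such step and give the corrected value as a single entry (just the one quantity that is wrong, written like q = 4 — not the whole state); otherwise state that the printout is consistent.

Step 1: x = -7 + (1) = -6, y = -6 + (-2) = -8 — the printout disagrees here.
Step 1 is the first one off; corrected, y = -8.

step 1, y = -8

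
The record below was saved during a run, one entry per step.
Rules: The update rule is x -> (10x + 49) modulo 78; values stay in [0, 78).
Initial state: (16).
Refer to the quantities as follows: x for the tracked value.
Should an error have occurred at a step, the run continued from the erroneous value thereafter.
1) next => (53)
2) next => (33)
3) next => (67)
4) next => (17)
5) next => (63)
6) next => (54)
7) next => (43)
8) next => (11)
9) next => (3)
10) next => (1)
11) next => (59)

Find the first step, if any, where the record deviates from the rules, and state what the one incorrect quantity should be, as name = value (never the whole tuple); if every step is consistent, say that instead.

step 6, x = 55

Step 1: x = (10*16 + 49) mod 78 = 53 — confirmed correct.
Step 2: x = (10*53 + 49) mod 78 = 33 — checks out.
Step 3: x = (10*33 + 49) mod 78 = 67 — consistent with the record.
Step 4: x = (10*67 + 49) mod 78 = 17 — exactly as logged.
Step 5: x = (10*17 + 49) mod 78 = 63 — same as recorded.
Step 6: x = (10*63 + 49) mod 78 = 55 — the recorded entry deviates here.
The earliest wrong entry is at step 6: it should read x = 55.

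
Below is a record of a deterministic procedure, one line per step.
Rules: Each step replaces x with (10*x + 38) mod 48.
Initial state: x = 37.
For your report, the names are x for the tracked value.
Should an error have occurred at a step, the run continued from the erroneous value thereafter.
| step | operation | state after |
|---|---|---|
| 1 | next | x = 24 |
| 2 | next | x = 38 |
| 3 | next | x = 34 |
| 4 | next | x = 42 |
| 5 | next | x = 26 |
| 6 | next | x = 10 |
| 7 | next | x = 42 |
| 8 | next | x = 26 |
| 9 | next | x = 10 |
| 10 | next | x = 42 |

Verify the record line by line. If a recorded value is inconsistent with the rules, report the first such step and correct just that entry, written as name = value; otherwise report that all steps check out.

no error

step 1: x = (10*37 + 38) mod 48 = 24 -> verified
step 2: x = (10*24 + 38) mod 48 = 38 -> exactly as logged
step 3: x = (10*38 + 38) mod 48 = 34 -> matches
step 4: x = (10*34 + 38) mod 48 = 42 -> confirmed correct
step 5: x = (10*42 + 38) mod 48 = 26 -> checks out
step 6: x = (10*26 + 38) mod 48 = 10 -> confirmed correct
step 7: x = (10*10 + 38) mod 48 = 42 -> verified
step 8: x = (10*42 + 38) mod 48 = 26 -> exactly as logged
step 9: x = (10*26 + 38) mod 48 = 10 -> verified
step 10: x = (10*10 + 38) mod 48 = 42 -> checks out
All entries verified; no error found.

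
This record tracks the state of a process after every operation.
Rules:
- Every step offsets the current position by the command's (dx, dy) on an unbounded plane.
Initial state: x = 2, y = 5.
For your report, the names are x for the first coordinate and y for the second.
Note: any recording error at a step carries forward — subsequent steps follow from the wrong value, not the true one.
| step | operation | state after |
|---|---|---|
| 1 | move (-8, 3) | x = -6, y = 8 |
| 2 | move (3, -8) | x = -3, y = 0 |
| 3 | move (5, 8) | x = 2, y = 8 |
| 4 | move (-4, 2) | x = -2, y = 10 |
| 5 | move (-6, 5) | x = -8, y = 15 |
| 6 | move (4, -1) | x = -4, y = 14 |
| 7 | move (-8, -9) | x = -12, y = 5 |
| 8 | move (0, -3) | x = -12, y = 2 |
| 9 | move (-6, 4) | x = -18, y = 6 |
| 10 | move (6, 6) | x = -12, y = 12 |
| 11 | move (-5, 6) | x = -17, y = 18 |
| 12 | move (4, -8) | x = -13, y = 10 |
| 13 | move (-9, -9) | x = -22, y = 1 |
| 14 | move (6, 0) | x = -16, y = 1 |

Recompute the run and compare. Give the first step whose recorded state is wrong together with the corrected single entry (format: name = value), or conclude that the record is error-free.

no error

Step 1: x = 2 + (-8) = -6, y = 5 + (3) = 8 — agrees with the record.
Step 2: x = -6 + (3) = -3, y = 8 + (-8) = 0 — agrees with the record.
Step 3: x = -3 + (5) = 2, y = 0 + (8) = 8 — confirmed correct.
Step 4: x = 2 + (-4) = -2, y = 8 + (2) = 10 — same as recorded.
Step 5: x = -2 + (-6) = -8, y = 10 + (5) = 15 — verified.
Step 6: x = -8 + (4) = -4, y = 15 + (-1) = 14 — exactly as logged.
Step 7: x = -4 + (-8) = -12, y = 14 + (-9) = 5 — exactly as logged.
Step 8: x = -12 + (0) = -12, y = 5 + (-3) = 2 — checks out.
Step 9: x = -12 + (-6) = -18, y = 2 + (4) = 6 — agrees with the record.
Step 10: x = -18 + (6) = -12, y = 6 + (6) = 12 — agrees with the record.
Step 11: x = -12 + (-5) = -17, y = 12 + (6) = 18 — verified.
Step 12: x = -17 + (4) = -13, y = 18 + (-8) = 10 — verified.
Step 13: x = -13 + (-9) = -22, y = 10 + (-9) = 1 — same as recorded.
Step 14: x = -22 + (6) = -16, y = 1 + (0) = 1 — consistent with the record.
Each recorded entry agrees with the recomputation.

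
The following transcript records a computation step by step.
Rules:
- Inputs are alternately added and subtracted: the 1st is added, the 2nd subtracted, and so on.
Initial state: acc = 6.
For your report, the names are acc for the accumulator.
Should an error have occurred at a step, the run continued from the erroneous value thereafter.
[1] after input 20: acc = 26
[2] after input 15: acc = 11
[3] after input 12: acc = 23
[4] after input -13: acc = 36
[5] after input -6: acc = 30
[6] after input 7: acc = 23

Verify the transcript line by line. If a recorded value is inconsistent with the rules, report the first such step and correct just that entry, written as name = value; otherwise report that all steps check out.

Recomputing the run from the initial state:
step 1: acc = 26
step 2: acc = 11
step 3: acc = 23
step 4: acc = 36
step 5: acc = 30
step 6: acc = 23
This matches the transcript at every step.

no error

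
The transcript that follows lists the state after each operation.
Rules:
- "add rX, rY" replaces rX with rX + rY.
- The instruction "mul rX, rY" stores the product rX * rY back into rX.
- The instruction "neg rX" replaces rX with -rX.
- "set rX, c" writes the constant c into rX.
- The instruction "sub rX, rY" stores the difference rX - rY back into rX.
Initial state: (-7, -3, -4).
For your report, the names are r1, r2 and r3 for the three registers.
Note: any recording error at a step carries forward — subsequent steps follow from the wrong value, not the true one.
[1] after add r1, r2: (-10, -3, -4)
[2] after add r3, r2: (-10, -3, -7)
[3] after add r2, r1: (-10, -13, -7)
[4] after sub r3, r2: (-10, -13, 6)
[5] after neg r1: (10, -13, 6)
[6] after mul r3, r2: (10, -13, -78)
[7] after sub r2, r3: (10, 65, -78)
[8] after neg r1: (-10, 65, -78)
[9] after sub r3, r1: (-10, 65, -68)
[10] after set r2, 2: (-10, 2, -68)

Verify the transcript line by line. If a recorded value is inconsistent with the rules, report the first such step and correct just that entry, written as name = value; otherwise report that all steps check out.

no error

Recomputing the run from the initial state:
step 1: r1 = -10, r2 = -3, r3 = -4
step 2: r1 = -10, r2 = -3, r3 = -7
step 3: r1 = -10, r2 = -13, r3 = -7
step 4: r1 = -10, r2 = -13, r3 = 6
step 5: r1 = 10, r2 = -13, r3 = 6
step 6: r1 = 10, r2 = -13, r3 = -78
step 7: r1 = 10, r2 = 65, r3 = -78
step 8: r1 = -10, r2 = 65, r3 = -78
step 9: r1 = -10, r2 = 65, r3 = -68
step 10: r1 = -10, r2 = 2, r3 = -68
This matches the transcript at every step.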